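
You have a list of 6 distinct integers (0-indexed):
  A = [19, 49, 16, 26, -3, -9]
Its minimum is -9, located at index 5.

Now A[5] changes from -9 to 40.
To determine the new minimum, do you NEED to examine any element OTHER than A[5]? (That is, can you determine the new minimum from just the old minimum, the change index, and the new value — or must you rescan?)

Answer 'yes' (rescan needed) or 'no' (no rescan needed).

Answer: yes

Derivation:
Old min = -9 at index 5
Change at index 5: -9 -> 40
Index 5 WAS the min and new value 40 > old min -9. Must rescan other elements to find the new min.
Needs rescan: yes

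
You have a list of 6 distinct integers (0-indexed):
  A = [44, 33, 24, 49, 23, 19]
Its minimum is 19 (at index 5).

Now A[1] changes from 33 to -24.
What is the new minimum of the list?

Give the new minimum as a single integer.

Old min = 19 (at index 5)
Change: A[1] 33 -> -24
Changed element was NOT the old min.
  New min = min(old_min, new_val) = min(19, -24) = -24

Answer: -24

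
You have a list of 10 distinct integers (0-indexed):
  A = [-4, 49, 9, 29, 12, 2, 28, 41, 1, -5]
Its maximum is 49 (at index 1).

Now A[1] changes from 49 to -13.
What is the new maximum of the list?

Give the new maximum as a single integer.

Old max = 49 (at index 1)
Change: A[1] 49 -> -13
Changed element WAS the max -> may need rescan.
  Max of remaining elements: 41
  New max = max(-13, 41) = 41

Answer: 41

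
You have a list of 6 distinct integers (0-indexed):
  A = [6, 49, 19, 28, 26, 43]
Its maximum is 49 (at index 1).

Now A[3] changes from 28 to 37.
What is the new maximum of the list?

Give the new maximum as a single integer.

Old max = 49 (at index 1)
Change: A[3] 28 -> 37
Changed element was NOT the old max.
  New max = max(old_max, new_val) = max(49, 37) = 49

Answer: 49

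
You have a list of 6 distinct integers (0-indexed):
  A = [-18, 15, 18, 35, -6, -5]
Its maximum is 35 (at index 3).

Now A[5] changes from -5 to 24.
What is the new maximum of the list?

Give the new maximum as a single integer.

Old max = 35 (at index 3)
Change: A[5] -5 -> 24
Changed element was NOT the old max.
  New max = max(old_max, new_val) = max(35, 24) = 35

Answer: 35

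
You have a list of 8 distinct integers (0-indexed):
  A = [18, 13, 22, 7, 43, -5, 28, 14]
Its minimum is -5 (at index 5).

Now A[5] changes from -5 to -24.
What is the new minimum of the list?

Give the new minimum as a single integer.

Old min = -5 (at index 5)
Change: A[5] -5 -> -24
Changed element WAS the min. Need to check: is -24 still <= all others?
  Min of remaining elements: 7
  New min = min(-24, 7) = -24

Answer: -24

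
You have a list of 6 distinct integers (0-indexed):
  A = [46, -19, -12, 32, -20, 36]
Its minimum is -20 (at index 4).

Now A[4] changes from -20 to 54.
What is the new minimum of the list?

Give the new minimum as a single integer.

Answer: -19

Derivation:
Old min = -20 (at index 4)
Change: A[4] -20 -> 54
Changed element WAS the min. Need to check: is 54 still <= all others?
  Min of remaining elements: -19
  New min = min(54, -19) = -19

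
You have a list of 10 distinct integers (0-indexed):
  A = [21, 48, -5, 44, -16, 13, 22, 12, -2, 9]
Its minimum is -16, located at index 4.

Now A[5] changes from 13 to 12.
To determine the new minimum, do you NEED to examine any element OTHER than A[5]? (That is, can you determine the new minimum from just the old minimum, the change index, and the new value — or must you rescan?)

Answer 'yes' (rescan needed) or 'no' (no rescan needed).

Old min = -16 at index 4
Change at index 5: 13 -> 12
Index 5 was NOT the min. New min = min(-16, 12). No rescan of other elements needed.
Needs rescan: no

Answer: no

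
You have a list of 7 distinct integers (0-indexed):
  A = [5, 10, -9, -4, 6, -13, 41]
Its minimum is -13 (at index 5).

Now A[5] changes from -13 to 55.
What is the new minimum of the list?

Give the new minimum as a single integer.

Answer: -9

Derivation:
Old min = -13 (at index 5)
Change: A[5] -13 -> 55
Changed element WAS the min. Need to check: is 55 still <= all others?
  Min of remaining elements: -9
  New min = min(55, -9) = -9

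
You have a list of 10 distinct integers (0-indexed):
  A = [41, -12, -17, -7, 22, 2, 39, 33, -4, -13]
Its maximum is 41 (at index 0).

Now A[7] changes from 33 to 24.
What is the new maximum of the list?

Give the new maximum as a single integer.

Answer: 41

Derivation:
Old max = 41 (at index 0)
Change: A[7] 33 -> 24
Changed element was NOT the old max.
  New max = max(old_max, new_val) = max(41, 24) = 41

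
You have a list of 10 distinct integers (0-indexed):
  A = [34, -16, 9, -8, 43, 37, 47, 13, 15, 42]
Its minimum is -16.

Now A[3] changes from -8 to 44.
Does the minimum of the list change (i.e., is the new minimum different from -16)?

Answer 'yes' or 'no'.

Answer: no

Derivation:
Old min = -16
Change: A[3] -8 -> 44
Changed element was NOT the min; min changes only if 44 < -16.
New min = -16; changed? no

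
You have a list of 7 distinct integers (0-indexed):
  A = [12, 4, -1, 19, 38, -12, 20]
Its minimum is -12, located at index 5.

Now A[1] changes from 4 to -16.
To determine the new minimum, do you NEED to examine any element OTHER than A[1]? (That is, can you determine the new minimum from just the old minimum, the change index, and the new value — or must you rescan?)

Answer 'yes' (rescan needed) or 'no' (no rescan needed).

Old min = -12 at index 5
Change at index 1: 4 -> -16
Index 1 was NOT the min. New min = min(-12, -16). No rescan of other elements needed.
Needs rescan: no

Answer: no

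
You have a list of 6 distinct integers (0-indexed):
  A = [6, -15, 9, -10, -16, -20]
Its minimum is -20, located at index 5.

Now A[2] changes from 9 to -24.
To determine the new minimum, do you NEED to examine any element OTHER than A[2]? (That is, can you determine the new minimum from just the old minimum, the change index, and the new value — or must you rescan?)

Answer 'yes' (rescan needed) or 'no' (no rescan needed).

Old min = -20 at index 5
Change at index 2: 9 -> -24
Index 2 was NOT the min. New min = min(-20, -24). No rescan of other elements needed.
Needs rescan: no

Answer: no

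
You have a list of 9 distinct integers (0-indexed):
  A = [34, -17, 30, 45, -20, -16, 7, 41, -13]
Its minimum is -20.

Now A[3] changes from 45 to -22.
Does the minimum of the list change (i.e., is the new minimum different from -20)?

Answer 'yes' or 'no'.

Old min = -20
Change: A[3] 45 -> -22
Changed element was NOT the min; min changes only if -22 < -20.
New min = -22; changed? yes

Answer: yes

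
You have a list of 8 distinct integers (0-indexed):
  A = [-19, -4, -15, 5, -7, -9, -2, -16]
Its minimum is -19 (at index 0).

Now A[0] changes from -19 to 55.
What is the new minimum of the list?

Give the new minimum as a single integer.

Answer: -16

Derivation:
Old min = -19 (at index 0)
Change: A[0] -19 -> 55
Changed element WAS the min. Need to check: is 55 still <= all others?
  Min of remaining elements: -16
  New min = min(55, -16) = -16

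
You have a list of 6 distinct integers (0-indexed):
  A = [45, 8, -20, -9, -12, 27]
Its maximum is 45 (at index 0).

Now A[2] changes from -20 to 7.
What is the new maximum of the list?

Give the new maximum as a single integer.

Old max = 45 (at index 0)
Change: A[2] -20 -> 7
Changed element was NOT the old max.
  New max = max(old_max, new_val) = max(45, 7) = 45

Answer: 45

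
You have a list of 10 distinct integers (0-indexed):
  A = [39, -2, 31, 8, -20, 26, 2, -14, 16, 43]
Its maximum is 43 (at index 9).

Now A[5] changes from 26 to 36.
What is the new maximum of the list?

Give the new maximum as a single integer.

Old max = 43 (at index 9)
Change: A[5] 26 -> 36
Changed element was NOT the old max.
  New max = max(old_max, new_val) = max(43, 36) = 43

Answer: 43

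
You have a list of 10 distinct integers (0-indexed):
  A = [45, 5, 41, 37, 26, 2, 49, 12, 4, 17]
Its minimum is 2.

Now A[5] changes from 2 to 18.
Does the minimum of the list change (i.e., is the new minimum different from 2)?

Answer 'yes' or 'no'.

Old min = 2
Change: A[5] 2 -> 18
Changed element was the min; new min must be rechecked.
New min = 4; changed? yes

Answer: yes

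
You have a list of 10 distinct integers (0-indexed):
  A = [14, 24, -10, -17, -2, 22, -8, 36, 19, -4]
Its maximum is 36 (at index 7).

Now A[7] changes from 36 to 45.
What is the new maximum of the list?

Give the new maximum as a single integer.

Old max = 36 (at index 7)
Change: A[7] 36 -> 45
Changed element WAS the max -> may need rescan.
  Max of remaining elements: 24
  New max = max(45, 24) = 45

Answer: 45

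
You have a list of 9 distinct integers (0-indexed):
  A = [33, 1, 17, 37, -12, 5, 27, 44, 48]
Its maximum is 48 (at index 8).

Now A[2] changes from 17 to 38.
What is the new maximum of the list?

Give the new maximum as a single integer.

Old max = 48 (at index 8)
Change: A[2] 17 -> 38
Changed element was NOT the old max.
  New max = max(old_max, new_val) = max(48, 38) = 48

Answer: 48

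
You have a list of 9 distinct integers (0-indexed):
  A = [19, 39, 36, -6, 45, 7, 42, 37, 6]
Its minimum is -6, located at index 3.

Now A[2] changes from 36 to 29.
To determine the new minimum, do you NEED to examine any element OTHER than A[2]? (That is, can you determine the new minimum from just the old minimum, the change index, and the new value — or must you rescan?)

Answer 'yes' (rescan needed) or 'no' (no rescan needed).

Answer: no

Derivation:
Old min = -6 at index 3
Change at index 2: 36 -> 29
Index 2 was NOT the min. New min = min(-6, 29). No rescan of other elements needed.
Needs rescan: no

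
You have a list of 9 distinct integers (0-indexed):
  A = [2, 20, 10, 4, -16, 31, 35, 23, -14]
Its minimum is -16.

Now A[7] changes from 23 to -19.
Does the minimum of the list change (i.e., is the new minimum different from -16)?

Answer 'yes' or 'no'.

Old min = -16
Change: A[7] 23 -> -19
Changed element was NOT the min; min changes only if -19 < -16.
New min = -19; changed? yes

Answer: yes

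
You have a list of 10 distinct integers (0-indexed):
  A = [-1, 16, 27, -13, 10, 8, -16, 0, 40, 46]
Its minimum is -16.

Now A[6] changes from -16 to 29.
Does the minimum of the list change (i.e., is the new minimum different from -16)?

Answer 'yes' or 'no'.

Old min = -16
Change: A[6] -16 -> 29
Changed element was the min; new min must be rechecked.
New min = -13; changed? yes

Answer: yes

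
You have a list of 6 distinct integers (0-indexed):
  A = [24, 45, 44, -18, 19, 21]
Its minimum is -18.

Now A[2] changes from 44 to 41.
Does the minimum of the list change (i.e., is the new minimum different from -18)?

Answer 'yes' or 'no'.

Old min = -18
Change: A[2] 44 -> 41
Changed element was NOT the min; min changes only if 41 < -18.
New min = -18; changed? no

Answer: no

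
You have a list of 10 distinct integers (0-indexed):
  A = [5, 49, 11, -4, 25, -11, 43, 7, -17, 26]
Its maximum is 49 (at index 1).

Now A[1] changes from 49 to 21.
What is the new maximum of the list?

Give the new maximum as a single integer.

Old max = 49 (at index 1)
Change: A[1] 49 -> 21
Changed element WAS the max -> may need rescan.
  Max of remaining elements: 43
  New max = max(21, 43) = 43

Answer: 43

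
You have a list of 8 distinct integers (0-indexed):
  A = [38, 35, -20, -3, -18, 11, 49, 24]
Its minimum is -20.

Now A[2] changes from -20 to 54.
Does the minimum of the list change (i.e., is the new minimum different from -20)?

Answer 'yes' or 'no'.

Old min = -20
Change: A[2] -20 -> 54
Changed element was the min; new min must be rechecked.
New min = -18; changed? yes

Answer: yes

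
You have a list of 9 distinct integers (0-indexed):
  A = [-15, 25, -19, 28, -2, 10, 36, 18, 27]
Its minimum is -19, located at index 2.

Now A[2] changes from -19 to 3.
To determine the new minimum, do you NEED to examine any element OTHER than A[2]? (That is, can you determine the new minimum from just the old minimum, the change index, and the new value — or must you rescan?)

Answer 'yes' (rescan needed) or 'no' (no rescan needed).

Answer: yes

Derivation:
Old min = -19 at index 2
Change at index 2: -19 -> 3
Index 2 WAS the min and new value 3 > old min -19. Must rescan other elements to find the new min.
Needs rescan: yes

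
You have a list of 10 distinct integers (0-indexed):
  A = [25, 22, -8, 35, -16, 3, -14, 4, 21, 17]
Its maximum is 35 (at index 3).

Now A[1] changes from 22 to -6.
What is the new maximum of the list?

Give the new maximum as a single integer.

Answer: 35

Derivation:
Old max = 35 (at index 3)
Change: A[1] 22 -> -6
Changed element was NOT the old max.
  New max = max(old_max, new_val) = max(35, -6) = 35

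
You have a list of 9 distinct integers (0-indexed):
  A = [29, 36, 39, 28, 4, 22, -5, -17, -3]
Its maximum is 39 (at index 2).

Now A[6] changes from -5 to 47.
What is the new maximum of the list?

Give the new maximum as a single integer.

Answer: 47

Derivation:
Old max = 39 (at index 2)
Change: A[6] -5 -> 47
Changed element was NOT the old max.
  New max = max(old_max, new_val) = max(39, 47) = 47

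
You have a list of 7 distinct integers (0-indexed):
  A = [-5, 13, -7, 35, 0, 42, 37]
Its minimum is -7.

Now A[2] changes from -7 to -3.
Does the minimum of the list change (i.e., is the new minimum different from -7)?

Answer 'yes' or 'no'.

Old min = -7
Change: A[2] -7 -> -3
Changed element was the min; new min must be rechecked.
New min = -5; changed? yes

Answer: yes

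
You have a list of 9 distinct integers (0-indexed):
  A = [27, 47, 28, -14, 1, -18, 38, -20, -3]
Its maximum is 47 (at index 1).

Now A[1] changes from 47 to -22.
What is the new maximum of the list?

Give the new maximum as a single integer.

Old max = 47 (at index 1)
Change: A[1] 47 -> -22
Changed element WAS the max -> may need rescan.
  Max of remaining elements: 38
  New max = max(-22, 38) = 38

Answer: 38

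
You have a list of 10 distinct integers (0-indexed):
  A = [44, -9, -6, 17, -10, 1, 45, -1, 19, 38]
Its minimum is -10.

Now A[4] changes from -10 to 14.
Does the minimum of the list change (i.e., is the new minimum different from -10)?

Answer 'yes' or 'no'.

Answer: yes

Derivation:
Old min = -10
Change: A[4] -10 -> 14
Changed element was the min; new min must be rechecked.
New min = -9; changed? yes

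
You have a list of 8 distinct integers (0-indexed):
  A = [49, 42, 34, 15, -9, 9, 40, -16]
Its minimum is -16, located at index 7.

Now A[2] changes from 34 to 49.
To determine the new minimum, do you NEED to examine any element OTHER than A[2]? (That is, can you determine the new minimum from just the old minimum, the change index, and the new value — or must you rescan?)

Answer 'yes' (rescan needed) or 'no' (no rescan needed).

Old min = -16 at index 7
Change at index 2: 34 -> 49
Index 2 was NOT the min. New min = min(-16, 49). No rescan of other elements needed.
Needs rescan: no

Answer: no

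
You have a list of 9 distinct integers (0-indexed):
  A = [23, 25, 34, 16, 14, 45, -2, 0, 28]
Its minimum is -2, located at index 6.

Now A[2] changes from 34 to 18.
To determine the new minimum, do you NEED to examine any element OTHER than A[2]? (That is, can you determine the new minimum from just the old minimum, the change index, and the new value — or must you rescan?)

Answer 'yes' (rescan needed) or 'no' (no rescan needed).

Answer: no

Derivation:
Old min = -2 at index 6
Change at index 2: 34 -> 18
Index 2 was NOT the min. New min = min(-2, 18). No rescan of other elements needed.
Needs rescan: no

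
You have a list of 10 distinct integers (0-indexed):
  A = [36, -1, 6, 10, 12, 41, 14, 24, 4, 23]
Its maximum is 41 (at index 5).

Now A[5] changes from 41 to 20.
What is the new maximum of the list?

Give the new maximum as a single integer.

Old max = 41 (at index 5)
Change: A[5] 41 -> 20
Changed element WAS the max -> may need rescan.
  Max of remaining elements: 36
  New max = max(20, 36) = 36

Answer: 36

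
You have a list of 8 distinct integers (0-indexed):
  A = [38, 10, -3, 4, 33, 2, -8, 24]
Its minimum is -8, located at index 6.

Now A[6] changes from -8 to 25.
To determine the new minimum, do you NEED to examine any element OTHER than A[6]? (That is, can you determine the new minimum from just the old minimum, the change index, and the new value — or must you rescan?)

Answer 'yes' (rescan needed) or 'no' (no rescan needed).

Answer: yes

Derivation:
Old min = -8 at index 6
Change at index 6: -8 -> 25
Index 6 WAS the min and new value 25 > old min -8. Must rescan other elements to find the new min.
Needs rescan: yes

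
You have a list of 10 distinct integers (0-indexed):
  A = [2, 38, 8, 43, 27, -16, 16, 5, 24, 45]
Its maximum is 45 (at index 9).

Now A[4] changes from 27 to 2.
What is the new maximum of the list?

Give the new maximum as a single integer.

Old max = 45 (at index 9)
Change: A[4] 27 -> 2
Changed element was NOT the old max.
  New max = max(old_max, new_val) = max(45, 2) = 45

Answer: 45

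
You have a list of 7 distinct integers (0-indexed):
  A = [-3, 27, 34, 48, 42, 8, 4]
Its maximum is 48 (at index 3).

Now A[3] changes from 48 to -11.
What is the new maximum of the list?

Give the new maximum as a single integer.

Answer: 42

Derivation:
Old max = 48 (at index 3)
Change: A[3] 48 -> -11
Changed element WAS the max -> may need rescan.
  Max of remaining elements: 42
  New max = max(-11, 42) = 42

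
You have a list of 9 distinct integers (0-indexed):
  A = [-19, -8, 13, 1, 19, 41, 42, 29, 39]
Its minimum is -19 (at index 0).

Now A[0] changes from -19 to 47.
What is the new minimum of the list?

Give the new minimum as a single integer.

Old min = -19 (at index 0)
Change: A[0] -19 -> 47
Changed element WAS the min. Need to check: is 47 still <= all others?
  Min of remaining elements: -8
  New min = min(47, -8) = -8

Answer: -8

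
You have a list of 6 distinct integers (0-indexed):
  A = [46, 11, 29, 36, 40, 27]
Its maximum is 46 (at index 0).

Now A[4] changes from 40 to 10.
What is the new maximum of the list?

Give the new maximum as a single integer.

Old max = 46 (at index 0)
Change: A[4] 40 -> 10
Changed element was NOT the old max.
  New max = max(old_max, new_val) = max(46, 10) = 46

Answer: 46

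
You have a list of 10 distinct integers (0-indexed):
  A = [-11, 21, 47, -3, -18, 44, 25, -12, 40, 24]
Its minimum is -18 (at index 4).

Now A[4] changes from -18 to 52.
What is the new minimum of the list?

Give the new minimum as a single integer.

Old min = -18 (at index 4)
Change: A[4] -18 -> 52
Changed element WAS the min. Need to check: is 52 still <= all others?
  Min of remaining elements: -12
  New min = min(52, -12) = -12

Answer: -12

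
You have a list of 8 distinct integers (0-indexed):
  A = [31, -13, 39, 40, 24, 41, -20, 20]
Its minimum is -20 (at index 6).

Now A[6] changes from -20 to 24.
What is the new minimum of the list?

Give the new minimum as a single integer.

Answer: -13

Derivation:
Old min = -20 (at index 6)
Change: A[6] -20 -> 24
Changed element WAS the min. Need to check: is 24 still <= all others?
  Min of remaining elements: -13
  New min = min(24, -13) = -13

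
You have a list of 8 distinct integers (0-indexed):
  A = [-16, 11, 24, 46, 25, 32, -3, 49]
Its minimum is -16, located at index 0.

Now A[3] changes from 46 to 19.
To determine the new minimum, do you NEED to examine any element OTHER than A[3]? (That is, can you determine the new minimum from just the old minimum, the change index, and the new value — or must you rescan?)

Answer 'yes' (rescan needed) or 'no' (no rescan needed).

Old min = -16 at index 0
Change at index 3: 46 -> 19
Index 3 was NOT the min. New min = min(-16, 19). No rescan of other elements needed.
Needs rescan: no

Answer: no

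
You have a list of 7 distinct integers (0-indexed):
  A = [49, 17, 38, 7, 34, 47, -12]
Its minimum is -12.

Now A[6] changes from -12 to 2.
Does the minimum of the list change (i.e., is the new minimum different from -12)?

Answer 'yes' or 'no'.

Answer: yes

Derivation:
Old min = -12
Change: A[6] -12 -> 2
Changed element was the min; new min must be rechecked.
New min = 2; changed? yes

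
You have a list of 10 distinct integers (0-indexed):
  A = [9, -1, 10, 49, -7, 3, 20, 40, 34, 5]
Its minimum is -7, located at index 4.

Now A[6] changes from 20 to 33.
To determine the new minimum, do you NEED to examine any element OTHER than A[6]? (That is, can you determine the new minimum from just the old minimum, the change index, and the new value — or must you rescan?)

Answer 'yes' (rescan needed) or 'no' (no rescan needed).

Answer: no

Derivation:
Old min = -7 at index 4
Change at index 6: 20 -> 33
Index 6 was NOT the min. New min = min(-7, 33). No rescan of other elements needed.
Needs rescan: no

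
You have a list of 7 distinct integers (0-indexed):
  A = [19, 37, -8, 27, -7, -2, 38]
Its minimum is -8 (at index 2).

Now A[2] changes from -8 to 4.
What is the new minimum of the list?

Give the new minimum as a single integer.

Answer: -7

Derivation:
Old min = -8 (at index 2)
Change: A[2] -8 -> 4
Changed element WAS the min. Need to check: is 4 still <= all others?
  Min of remaining elements: -7
  New min = min(4, -7) = -7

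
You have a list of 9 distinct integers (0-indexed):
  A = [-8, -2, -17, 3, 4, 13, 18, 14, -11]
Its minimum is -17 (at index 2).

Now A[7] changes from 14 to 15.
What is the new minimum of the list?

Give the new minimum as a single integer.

Old min = -17 (at index 2)
Change: A[7] 14 -> 15
Changed element was NOT the old min.
  New min = min(old_min, new_val) = min(-17, 15) = -17

Answer: -17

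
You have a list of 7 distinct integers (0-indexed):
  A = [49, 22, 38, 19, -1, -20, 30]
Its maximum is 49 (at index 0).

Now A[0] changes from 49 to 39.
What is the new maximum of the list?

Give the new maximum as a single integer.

Answer: 39

Derivation:
Old max = 49 (at index 0)
Change: A[0] 49 -> 39
Changed element WAS the max -> may need rescan.
  Max of remaining elements: 38
  New max = max(39, 38) = 39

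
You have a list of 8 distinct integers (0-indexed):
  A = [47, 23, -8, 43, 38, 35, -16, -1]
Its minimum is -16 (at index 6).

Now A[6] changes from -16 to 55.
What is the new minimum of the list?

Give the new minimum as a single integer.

Answer: -8

Derivation:
Old min = -16 (at index 6)
Change: A[6] -16 -> 55
Changed element WAS the min. Need to check: is 55 still <= all others?
  Min of remaining elements: -8
  New min = min(55, -8) = -8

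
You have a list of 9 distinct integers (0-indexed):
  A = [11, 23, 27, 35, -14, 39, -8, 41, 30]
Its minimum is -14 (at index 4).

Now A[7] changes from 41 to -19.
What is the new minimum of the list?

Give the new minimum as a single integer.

Old min = -14 (at index 4)
Change: A[7] 41 -> -19
Changed element was NOT the old min.
  New min = min(old_min, new_val) = min(-14, -19) = -19

Answer: -19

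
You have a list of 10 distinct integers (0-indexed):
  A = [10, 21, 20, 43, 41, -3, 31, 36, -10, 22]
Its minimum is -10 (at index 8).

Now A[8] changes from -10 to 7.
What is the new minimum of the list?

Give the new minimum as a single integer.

Old min = -10 (at index 8)
Change: A[8] -10 -> 7
Changed element WAS the min. Need to check: is 7 still <= all others?
  Min of remaining elements: -3
  New min = min(7, -3) = -3

Answer: -3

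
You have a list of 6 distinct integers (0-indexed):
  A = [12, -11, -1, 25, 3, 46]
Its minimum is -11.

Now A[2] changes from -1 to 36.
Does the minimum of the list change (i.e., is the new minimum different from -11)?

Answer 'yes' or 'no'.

Old min = -11
Change: A[2] -1 -> 36
Changed element was NOT the min; min changes only if 36 < -11.
New min = -11; changed? no

Answer: no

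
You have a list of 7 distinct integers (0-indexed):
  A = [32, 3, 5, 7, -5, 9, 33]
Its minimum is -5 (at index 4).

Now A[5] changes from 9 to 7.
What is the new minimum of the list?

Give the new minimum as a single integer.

Answer: -5

Derivation:
Old min = -5 (at index 4)
Change: A[5] 9 -> 7
Changed element was NOT the old min.
  New min = min(old_min, new_val) = min(-5, 7) = -5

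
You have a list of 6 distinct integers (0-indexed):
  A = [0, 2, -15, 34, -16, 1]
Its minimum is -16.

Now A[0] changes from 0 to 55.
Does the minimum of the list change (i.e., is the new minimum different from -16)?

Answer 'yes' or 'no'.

Answer: no

Derivation:
Old min = -16
Change: A[0] 0 -> 55
Changed element was NOT the min; min changes only if 55 < -16.
New min = -16; changed? no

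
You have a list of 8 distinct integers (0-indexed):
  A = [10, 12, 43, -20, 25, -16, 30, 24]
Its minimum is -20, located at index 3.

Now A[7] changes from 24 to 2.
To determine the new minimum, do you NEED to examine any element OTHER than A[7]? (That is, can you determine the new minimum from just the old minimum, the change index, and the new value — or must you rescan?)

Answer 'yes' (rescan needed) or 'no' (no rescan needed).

Old min = -20 at index 3
Change at index 7: 24 -> 2
Index 7 was NOT the min. New min = min(-20, 2). No rescan of other elements needed.
Needs rescan: no

Answer: no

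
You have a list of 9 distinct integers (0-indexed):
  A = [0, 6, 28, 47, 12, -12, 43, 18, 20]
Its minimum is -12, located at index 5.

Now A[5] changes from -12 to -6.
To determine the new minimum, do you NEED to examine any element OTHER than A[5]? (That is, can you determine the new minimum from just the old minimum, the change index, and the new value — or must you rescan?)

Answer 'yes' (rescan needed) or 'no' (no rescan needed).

Old min = -12 at index 5
Change at index 5: -12 -> -6
Index 5 WAS the min and new value -6 > old min -12. Must rescan other elements to find the new min.
Needs rescan: yes

Answer: yes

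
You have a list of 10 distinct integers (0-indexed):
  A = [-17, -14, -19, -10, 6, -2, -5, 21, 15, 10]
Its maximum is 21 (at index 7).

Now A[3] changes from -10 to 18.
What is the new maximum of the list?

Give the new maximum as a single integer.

Answer: 21

Derivation:
Old max = 21 (at index 7)
Change: A[3] -10 -> 18
Changed element was NOT the old max.
  New max = max(old_max, new_val) = max(21, 18) = 21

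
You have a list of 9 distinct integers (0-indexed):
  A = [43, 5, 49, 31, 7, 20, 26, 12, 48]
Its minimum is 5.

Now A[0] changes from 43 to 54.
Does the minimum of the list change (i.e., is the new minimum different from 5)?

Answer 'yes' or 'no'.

Answer: no

Derivation:
Old min = 5
Change: A[0] 43 -> 54
Changed element was NOT the min; min changes only if 54 < 5.
New min = 5; changed? no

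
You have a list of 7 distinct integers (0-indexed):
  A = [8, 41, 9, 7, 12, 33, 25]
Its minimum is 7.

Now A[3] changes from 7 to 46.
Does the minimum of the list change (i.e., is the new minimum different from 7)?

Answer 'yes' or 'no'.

Old min = 7
Change: A[3] 7 -> 46
Changed element was the min; new min must be rechecked.
New min = 8; changed? yes

Answer: yes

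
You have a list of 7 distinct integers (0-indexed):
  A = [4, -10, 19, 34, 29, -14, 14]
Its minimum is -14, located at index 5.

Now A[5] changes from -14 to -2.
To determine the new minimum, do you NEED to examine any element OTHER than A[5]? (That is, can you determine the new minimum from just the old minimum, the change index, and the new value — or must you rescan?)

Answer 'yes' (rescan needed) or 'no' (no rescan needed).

Old min = -14 at index 5
Change at index 5: -14 -> -2
Index 5 WAS the min and new value -2 > old min -14. Must rescan other elements to find the new min.
Needs rescan: yes

Answer: yes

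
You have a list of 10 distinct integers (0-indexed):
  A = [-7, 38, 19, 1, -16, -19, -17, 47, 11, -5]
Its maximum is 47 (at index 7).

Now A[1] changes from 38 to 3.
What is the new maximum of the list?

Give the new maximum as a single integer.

Answer: 47

Derivation:
Old max = 47 (at index 7)
Change: A[1] 38 -> 3
Changed element was NOT the old max.
  New max = max(old_max, new_val) = max(47, 3) = 47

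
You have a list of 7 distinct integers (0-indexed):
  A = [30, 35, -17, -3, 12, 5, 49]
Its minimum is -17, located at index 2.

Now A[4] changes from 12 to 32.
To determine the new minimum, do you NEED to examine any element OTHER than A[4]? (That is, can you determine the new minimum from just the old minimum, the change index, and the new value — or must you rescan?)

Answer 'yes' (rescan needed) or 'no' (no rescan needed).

Answer: no

Derivation:
Old min = -17 at index 2
Change at index 4: 12 -> 32
Index 4 was NOT the min. New min = min(-17, 32). No rescan of other elements needed.
Needs rescan: no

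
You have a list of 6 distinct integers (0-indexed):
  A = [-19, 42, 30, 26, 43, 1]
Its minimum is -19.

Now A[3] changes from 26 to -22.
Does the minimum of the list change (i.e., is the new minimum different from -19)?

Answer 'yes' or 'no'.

Old min = -19
Change: A[3] 26 -> -22
Changed element was NOT the min; min changes only if -22 < -19.
New min = -22; changed? yes

Answer: yes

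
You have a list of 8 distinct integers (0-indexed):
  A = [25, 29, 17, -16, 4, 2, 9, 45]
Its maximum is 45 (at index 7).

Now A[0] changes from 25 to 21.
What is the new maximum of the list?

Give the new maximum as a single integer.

Answer: 45

Derivation:
Old max = 45 (at index 7)
Change: A[0] 25 -> 21
Changed element was NOT the old max.
  New max = max(old_max, new_val) = max(45, 21) = 45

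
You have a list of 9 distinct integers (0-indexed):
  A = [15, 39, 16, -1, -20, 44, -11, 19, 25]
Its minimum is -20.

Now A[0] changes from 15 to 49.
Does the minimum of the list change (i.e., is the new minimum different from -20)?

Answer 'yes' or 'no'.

Old min = -20
Change: A[0] 15 -> 49
Changed element was NOT the min; min changes only if 49 < -20.
New min = -20; changed? no

Answer: no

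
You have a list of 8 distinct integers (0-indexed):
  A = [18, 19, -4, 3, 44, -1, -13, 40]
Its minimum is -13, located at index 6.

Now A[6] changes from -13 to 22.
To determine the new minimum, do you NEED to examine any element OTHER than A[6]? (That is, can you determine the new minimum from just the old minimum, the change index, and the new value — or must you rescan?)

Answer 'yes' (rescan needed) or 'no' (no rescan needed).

Answer: yes

Derivation:
Old min = -13 at index 6
Change at index 6: -13 -> 22
Index 6 WAS the min and new value 22 > old min -13. Must rescan other elements to find the new min.
Needs rescan: yes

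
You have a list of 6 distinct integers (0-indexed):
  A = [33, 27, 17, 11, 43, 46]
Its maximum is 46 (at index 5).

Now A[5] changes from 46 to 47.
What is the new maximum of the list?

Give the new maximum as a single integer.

Answer: 47

Derivation:
Old max = 46 (at index 5)
Change: A[5] 46 -> 47
Changed element WAS the max -> may need rescan.
  Max of remaining elements: 43
  New max = max(47, 43) = 47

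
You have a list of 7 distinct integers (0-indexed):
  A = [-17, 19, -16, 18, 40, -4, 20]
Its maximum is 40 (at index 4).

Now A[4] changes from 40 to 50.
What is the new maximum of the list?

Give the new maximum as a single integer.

Answer: 50

Derivation:
Old max = 40 (at index 4)
Change: A[4] 40 -> 50
Changed element WAS the max -> may need rescan.
  Max of remaining elements: 20
  New max = max(50, 20) = 50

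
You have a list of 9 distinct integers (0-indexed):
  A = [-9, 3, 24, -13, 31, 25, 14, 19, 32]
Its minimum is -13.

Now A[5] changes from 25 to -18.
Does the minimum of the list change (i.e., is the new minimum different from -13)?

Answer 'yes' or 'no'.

Answer: yes

Derivation:
Old min = -13
Change: A[5] 25 -> -18
Changed element was NOT the min; min changes only if -18 < -13.
New min = -18; changed? yes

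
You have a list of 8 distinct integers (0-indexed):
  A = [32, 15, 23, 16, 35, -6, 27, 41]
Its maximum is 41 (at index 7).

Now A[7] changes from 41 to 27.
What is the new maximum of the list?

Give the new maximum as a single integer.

Answer: 35

Derivation:
Old max = 41 (at index 7)
Change: A[7] 41 -> 27
Changed element WAS the max -> may need rescan.
  Max of remaining elements: 35
  New max = max(27, 35) = 35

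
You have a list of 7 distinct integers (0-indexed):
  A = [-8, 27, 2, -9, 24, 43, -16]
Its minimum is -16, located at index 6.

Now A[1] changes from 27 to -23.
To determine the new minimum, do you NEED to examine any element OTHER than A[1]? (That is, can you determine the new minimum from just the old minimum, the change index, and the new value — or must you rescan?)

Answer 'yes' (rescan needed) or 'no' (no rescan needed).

Answer: no

Derivation:
Old min = -16 at index 6
Change at index 1: 27 -> -23
Index 1 was NOT the min. New min = min(-16, -23). No rescan of other elements needed.
Needs rescan: no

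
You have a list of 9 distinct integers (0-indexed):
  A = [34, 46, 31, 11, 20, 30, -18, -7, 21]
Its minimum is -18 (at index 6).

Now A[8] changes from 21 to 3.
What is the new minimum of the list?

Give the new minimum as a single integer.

Answer: -18

Derivation:
Old min = -18 (at index 6)
Change: A[8] 21 -> 3
Changed element was NOT the old min.
  New min = min(old_min, new_val) = min(-18, 3) = -18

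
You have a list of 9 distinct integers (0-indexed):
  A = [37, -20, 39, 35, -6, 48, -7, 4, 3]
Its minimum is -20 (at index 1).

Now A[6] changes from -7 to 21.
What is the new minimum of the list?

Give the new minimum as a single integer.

Old min = -20 (at index 1)
Change: A[6] -7 -> 21
Changed element was NOT the old min.
  New min = min(old_min, new_val) = min(-20, 21) = -20

Answer: -20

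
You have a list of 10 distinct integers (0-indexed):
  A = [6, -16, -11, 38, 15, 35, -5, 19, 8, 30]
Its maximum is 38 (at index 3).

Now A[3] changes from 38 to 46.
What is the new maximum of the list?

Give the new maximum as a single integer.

Answer: 46

Derivation:
Old max = 38 (at index 3)
Change: A[3] 38 -> 46
Changed element WAS the max -> may need rescan.
  Max of remaining elements: 35
  New max = max(46, 35) = 46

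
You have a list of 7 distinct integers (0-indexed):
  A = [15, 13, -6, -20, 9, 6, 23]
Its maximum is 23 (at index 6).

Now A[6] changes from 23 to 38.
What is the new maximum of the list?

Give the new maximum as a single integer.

Old max = 23 (at index 6)
Change: A[6] 23 -> 38
Changed element WAS the max -> may need rescan.
  Max of remaining elements: 15
  New max = max(38, 15) = 38

Answer: 38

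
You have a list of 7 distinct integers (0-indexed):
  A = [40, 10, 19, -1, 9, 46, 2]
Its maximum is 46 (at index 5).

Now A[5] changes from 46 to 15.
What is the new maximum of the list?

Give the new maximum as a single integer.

Answer: 40

Derivation:
Old max = 46 (at index 5)
Change: A[5] 46 -> 15
Changed element WAS the max -> may need rescan.
  Max of remaining elements: 40
  New max = max(15, 40) = 40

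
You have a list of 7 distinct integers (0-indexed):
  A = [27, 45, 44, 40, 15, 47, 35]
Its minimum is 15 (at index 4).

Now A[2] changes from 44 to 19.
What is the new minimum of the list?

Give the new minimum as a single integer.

Answer: 15

Derivation:
Old min = 15 (at index 4)
Change: A[2] 44 -> 19
Changed element was NOT the old min.
  New min = min(old_min, new_val) = min(15, 19) = 15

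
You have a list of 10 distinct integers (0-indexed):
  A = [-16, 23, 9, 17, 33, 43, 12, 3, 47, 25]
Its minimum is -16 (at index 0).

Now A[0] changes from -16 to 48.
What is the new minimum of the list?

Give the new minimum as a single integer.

Answer: 3

Derivation:
Old min = -16 (at index 0)
Change: A[0] -16 -> 48
Changed element WAS the min. Need to check: is 48 still <= all others?
  Min of remaining elements: 3
  New min = min(48, 3) = 3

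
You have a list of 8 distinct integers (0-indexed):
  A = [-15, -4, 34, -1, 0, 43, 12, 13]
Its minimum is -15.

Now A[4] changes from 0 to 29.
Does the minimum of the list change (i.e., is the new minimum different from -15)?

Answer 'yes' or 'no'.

Answer: no

Derivation:
Old min = -15
Change: A[4] 0 -> 29
Changed element was NOT the min; min changes only if 29 < -15.
New min = -15; changed? no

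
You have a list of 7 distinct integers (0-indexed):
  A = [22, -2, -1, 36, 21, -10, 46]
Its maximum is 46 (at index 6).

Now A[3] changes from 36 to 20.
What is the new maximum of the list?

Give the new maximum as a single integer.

Old max = 46 (at index 6)
Change: A[3] 36 -> 20
Changed element was NOT the old max.
  New max = max(old_max, new_val) = max(46, 20) = 46

Answer: 46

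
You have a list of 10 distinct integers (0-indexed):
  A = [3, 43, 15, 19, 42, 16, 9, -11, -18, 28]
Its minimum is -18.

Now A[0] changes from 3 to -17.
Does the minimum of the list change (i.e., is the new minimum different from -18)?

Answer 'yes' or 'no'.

Answer: no

Derivation:
Old min = -18
Change: A[0] 3 -> -17
Changed element was NOT the min; min changes only if -17 < -18.
New min = -18; changed? no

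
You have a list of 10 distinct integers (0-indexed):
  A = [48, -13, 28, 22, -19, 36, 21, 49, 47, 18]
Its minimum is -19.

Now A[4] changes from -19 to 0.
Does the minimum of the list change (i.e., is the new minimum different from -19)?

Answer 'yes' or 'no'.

Old min = -19
Change: A[4] -19 -> 0
Changed element was the min; new min must be rechecked.
New min = -13; changed? yes

Answer: yes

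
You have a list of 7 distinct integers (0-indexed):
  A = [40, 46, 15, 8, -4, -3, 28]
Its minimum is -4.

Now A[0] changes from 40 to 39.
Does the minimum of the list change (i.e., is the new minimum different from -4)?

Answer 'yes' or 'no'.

Answer: no

Derivation:
Old min = -4
Change: A[0] 40 -> 39
Changed element was NOT the min; min changes only if 39 < -4.
New min = -4; changed? no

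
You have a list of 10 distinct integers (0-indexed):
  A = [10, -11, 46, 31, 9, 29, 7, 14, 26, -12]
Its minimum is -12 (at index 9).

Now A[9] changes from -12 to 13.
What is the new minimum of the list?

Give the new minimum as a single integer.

Answer: -11

Derivation:
Old min = -12 (at index 9)
Change: A[9] -12 -> 13
Changed element WAS the min. Need to check: is 13 still <= all others?
  Min of remaining elements: -11
  New min = min(13, -11) = -11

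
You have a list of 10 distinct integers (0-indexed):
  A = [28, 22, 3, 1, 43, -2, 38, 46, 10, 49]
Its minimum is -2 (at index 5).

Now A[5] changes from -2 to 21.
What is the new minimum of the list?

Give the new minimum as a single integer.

Answer: 1

Derivation:
Old min = -2 (at index 5)
Change: A[5] -2 -> 21
Changed element WAS the min. Need to check: is 21 still <= all others?
  Min of remaining elements: 1
  New min = min(21, 1) = 1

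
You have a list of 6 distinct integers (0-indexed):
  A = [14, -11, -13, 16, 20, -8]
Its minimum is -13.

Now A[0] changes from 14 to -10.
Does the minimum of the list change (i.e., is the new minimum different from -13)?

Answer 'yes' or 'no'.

Answer: no

Derivation:
Old min = -13
Change: A[0] 14 -> -10
Changed element was NOT the min; min changes only if -10 < -13.
New min = -13; changed? no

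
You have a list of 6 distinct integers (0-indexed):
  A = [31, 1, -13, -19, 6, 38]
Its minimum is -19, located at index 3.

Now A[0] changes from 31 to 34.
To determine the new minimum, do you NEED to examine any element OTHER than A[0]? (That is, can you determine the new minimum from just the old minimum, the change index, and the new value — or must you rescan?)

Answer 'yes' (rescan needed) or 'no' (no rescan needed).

Answer: no

Derivation:
Old min = -19 at index 3
Change at index 0: 31 -> 34
Index 0 was NOT the min. New min = min(-19, 34). No rescan of other elements needed.
Needs rescan: no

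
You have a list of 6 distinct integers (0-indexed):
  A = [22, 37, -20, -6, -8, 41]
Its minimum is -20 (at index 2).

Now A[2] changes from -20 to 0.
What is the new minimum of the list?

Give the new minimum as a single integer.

Answer: -8

Derivation:
Old min = -20 (at index 2)
Change: A[2] -20 -> 0
Changed element WAS the min. Need to check: is 0 still <= all others?
  Min of remaining elements: -8
  New min = min(0, -8) = -8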